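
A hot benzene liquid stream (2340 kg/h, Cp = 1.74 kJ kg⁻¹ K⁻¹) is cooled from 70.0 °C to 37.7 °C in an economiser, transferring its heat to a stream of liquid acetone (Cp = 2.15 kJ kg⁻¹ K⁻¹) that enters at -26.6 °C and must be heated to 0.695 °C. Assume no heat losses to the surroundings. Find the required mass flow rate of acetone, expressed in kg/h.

ṁ_c = 2240 kg/h

Heat released by hot stream: Q = 2340 × 1.74 × (70.0 − 37.7) = 131510 kJ/h
Energy balance on cold side (adiabatic exchanger): Q = ṁ_c·Cp_c·(T_c,out − T_c,in)
ṁ_c = 131510 / [2.15 × (0.695 − -26.6)] = 2241 kg/h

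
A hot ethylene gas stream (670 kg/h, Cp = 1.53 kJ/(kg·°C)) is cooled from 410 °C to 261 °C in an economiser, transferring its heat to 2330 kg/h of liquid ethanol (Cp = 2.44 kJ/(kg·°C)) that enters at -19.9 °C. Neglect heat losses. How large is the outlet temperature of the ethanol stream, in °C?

Heat released by hot stream: Q = 670 × 1.53 × (410 − 261) = 152740 kJ/h
Energy balance on cold side (adiabatic exchanger): Q = ṁ_c·Cp_c·(T_c,out − T_c,in)
T_c,out = -19.9 + 152740/(2330 × 2.44) = 6.9662 °C

T_c,out = 6.97 °C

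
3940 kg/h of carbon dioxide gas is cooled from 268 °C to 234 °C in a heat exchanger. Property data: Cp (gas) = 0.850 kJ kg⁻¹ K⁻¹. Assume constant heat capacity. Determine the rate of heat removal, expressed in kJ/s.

Q_c = 31.6 kJ/s

Q = ṁ·Cp·ΔT = 3940 × 0.850 × (234 − 268) = -113870 kJ/h
Converting: 113870 / 3600 s = 31.629 kW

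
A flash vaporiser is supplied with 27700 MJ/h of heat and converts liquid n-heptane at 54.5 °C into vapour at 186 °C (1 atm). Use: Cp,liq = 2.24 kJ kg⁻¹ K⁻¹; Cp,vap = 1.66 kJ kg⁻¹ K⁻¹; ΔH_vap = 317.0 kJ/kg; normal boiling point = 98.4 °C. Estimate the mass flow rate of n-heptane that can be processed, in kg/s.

ṁ = 13.7 kg/s

Δh = 2.24×(98.4−54.5) + 317.0 + 1.66×(186−98.4) = 560.75 kJ/kg
Q = 27700 MJ/h = 7694.4 kJ/s = 7694.4 kJ/s
ṁ = Q/Δh = 7694.4 / 560.75 = 13.722 kg/s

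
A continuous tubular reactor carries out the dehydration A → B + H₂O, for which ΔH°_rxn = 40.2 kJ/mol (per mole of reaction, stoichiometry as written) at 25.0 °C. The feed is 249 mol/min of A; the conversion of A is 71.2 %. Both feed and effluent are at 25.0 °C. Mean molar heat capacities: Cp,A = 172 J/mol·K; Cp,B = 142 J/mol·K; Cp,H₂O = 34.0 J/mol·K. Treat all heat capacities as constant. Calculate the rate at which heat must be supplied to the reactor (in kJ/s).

Extent of reaction ξ = 0.712 × 249 = 177.29 mol/min
Reaction term: ξ·ΔH°_rxn = 177.29 × 40.2 = 7127 kJ/min
Q = ΔH = 7127 kJ/min = 118.78 kW
Heat supplied = 118.78 kJ/s

Q_in = 119 kJ/s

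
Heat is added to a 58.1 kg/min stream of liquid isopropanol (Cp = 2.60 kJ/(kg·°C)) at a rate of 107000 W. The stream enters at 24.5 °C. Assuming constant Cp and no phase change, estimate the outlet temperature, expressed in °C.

Q = 107000 W = 6420 kJ/min
ΔT = Q/(ṁ·Cp) = 6420/(58.1×2.60) = 42.5 K
T_out = 24.5 + 42.5 = 67 °C

T_out = 67.0 °C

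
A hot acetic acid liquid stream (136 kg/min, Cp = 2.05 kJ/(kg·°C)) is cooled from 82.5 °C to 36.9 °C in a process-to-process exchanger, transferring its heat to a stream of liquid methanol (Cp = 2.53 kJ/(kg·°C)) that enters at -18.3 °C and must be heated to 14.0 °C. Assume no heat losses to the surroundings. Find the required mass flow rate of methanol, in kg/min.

Heat released by hot stream: Q = 136 × 2.05 × (82.5 − 36.9) = 12713 kJ/min
Energy balance on cold side (adiabatic exchanger): Q = ṁ_c·Cp_c·(T_c,out − T_c,in)
ṁ_c = 12713 / [2.53 × (14.0 − -18.3)] = 155.57 kg/min

ṁ_c = 156 kg/min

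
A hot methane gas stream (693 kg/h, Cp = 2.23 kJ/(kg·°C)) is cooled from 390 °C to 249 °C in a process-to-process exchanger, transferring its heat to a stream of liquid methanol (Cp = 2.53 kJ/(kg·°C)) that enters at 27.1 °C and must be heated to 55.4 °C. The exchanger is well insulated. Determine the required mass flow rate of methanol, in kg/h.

Heat released by hot stream: Q = 693 × 2.23 × (390 − 249) = 217900 kJ/h
Energy balance on cold side (adiabatic exchanger): Q = ṁ_c·Cp_c·(T_c,out − T_c,in)
ṁ_c = 217900 / [2.53 × (55.4 − 27.1)] = 3043.3 kg/h

ṁ_c = 3040 kg/h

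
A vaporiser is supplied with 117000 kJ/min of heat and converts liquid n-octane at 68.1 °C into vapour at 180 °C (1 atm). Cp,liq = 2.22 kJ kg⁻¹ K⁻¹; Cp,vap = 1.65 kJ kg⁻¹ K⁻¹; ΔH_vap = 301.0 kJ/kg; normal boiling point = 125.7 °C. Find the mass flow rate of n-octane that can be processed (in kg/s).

ṁ = 3.76 kg/s

Δh = 2.22×(125.7−68.1) + 301.0 + 1.65×(180−125.7) = 518.47 kJ/kg
Q = 117000 kJ/min = 1950 kJ/s = 1950 kJ/s
ṁ = Q/Δh = 1950 / 518.47 = 3.7611 kg/s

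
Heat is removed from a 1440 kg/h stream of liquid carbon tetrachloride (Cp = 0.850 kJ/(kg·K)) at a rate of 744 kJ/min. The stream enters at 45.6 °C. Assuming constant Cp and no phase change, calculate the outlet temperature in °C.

T_out = 9.13 °C

Q = 744 kJ/min = 44640 kJ/h
ΔT = Q/(ṁ·Cp) = 44640/(1440×0.850) = 36.471 K
T_out = 45.6 − 36.471 = 9.1294 °C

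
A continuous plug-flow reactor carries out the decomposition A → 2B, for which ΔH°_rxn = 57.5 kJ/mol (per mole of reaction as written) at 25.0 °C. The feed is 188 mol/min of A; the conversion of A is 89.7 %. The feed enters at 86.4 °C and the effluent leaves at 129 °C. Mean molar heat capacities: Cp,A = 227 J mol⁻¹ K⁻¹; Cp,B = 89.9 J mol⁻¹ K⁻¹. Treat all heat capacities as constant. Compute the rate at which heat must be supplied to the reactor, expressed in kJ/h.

Q_in = 641000 kJ/h

Extent of reaction ξ = 0.897 × 188 = 168.64 mol/min
Reaction term: ξ·ΔH°_rxn = 168.64 × 57.5 = 9696.6 kJ/min
Sensible, feed 86.4→25 °C: -2620.3 kJ/min
Outlet flows (mol/min): A 19.364, B 337.27
Sensible, products 25→129 °C: 3610.5 kJ/min
Q = ΔH = 10687 kJ/min = 178.11 kW
Heat supplied = 641210 kJ/h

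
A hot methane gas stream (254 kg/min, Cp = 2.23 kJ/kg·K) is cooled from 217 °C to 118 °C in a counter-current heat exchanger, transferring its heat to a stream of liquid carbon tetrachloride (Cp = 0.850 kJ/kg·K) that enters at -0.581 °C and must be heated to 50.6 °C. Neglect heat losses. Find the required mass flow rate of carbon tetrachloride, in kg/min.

ṁ_c = 1290 kg/min

Heat released by hot stream: Q = 254 × 2.23 × (217 − 118) = 56076 kJ/min
Energy balance on cold side (adiabatic exchanger): Q = ṁ_c·Cp_c·(T_c,out − T_c,in)
ṁ_c = 56076 / [0.850 × (50.6 − -0.581)] = 1289 kg/min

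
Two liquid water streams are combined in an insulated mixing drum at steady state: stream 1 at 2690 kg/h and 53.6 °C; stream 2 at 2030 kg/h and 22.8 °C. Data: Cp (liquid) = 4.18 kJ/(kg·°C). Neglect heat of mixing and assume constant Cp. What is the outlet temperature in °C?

T_out = 40.4 °C

Energy balance with Q = 0: Σ ṁᵢCp,ᵢ(T_out − Tᵢ) = 0
T_out = Σ ṁᵢCp,ᵢTᵢ / Σ ṁᵢCp,ᵢ
      = 796160 / 19730 = 40.353 °C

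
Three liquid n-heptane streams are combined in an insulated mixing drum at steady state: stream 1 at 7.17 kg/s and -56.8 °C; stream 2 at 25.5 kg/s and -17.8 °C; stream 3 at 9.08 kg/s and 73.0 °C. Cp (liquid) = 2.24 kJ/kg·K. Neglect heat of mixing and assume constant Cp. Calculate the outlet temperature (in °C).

No heat crosses the boundary, so H_out = H_in.
Σ ṁᵢCp,ᵢTᵢ = 7.17×2.24×-56.8 + 25.5×2.24×-17.8 + 9.08×2.24×73.0 = -444.23
Σ ṁᵢCp,ᵢ = 7.17×2.24 + 25.5×2.24 + 9.08×2.24 = 93.52
T_out = -444.23 / 93.52 = -4.7501 °C

T_out = -4.75 °C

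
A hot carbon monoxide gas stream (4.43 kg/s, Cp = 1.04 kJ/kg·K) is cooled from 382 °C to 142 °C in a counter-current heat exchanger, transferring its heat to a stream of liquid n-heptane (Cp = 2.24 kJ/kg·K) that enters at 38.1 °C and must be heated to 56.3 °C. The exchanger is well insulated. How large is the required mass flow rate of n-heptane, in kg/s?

ṁ_c = 27.1 kg/s

Heat released by hot stream: Q = 4.43 × 1.04 × (382 − 142) = 1105.7 kJ/s
Energy balance on cold side (adiabatic exchanger): Q = ṁ_c·Cp_c·(T_c,out − T_c,in)
ṁ_c = 1105.7 / [2.24 × (56.3 − 38.1)] = 27.122 kg/s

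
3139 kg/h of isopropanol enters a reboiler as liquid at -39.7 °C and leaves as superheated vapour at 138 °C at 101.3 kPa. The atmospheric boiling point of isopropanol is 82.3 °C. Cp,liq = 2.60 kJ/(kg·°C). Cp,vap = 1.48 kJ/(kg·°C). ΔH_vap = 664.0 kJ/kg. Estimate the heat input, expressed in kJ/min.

Q = 55600 kJ/min

liquid -39.7→82.3 °C: 317.2 kJ/kg
vaporisation at 82.3 °C: 664 kJ/kg
vapour 82.3→138 °C: 82.436 kJ/kg
Δh = 317.2 + 664 + 82.436 = 1063.6 kJ/kg
Q = ṁ·Δh = 3139 kg/h × 1063.6 kJ/kg = 3.3388e+06 kJ/h
|Q| = 927.43 kW = 55646 kJ/min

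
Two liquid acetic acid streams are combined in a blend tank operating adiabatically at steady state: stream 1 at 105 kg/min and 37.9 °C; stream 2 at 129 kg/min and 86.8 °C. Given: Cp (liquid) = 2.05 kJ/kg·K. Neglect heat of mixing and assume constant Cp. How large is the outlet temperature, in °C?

Energy balance with Q = 0: Σ ṁᵢCp,ᵢ(T_out − Tᵢ) = 0
Σ ṁᵢCp,ᵢTᵢ = 105×2.05×37.9 + 129×2.05×86.8 = 31112
Σ ṁᵢCp,ᵢ = 105×2.05 + 129×2.05 = 479.7
T_out = 31112 / 479.7 = 64.858 °C

T_out = 64.9 °C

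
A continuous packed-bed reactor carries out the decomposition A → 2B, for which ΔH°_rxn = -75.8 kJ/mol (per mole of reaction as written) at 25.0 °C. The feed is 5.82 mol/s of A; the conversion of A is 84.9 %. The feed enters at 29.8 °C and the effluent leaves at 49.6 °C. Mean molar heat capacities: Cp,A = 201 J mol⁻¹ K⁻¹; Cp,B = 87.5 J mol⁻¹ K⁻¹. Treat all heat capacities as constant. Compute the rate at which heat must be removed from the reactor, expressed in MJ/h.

Q_out = 1280 MJ/h

Extent of reaction ξ = 0.849 × 5.82 = 4.9412 mol/s
Reaction term: ξ·ΔH°_rxn = 4.9412 × -75.8 = -374.54 kJ/s
Sensible, feed 29.8→25 °C: -5.6151 kJ/s
Outlet flows (mol/s): A 0.87882, B 9.8824
Sensible, products 25→49.6 °C: 25.617 kJ/s
Q = ΔH = -354.54 kJ/s = -354.54 kW
Heat removed = 1276.3 MJ/h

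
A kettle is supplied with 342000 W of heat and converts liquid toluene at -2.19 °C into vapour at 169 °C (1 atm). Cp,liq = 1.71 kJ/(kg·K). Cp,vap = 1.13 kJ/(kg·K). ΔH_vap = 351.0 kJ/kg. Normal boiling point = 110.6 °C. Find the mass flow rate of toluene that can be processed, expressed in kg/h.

Δh = 1.71×(110.6−-2.19) + 351.0 + 1.13×(169−110.6) = 609.86 kJ/kg
Q = 342000 W = 342 kJ/s = 1.2312e+06 kJ/h
ṁ = Q/Δh = 1.2312e+06 / 609.86 = 2018.8 kg/h

ṁ = 2020 kg/h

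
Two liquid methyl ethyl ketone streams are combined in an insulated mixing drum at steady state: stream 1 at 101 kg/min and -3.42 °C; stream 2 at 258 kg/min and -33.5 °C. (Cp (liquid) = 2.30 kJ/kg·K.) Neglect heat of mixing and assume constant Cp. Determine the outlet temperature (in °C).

Adiabatic, steady state ⇒ Σ ṁᵢCp,ᵢ(T_out − Tᵢ) = 0
T_out = Σ ṁᵢCp,ᵢTᵢ / Σ ṁᵢCp,ᵢ
      = -20673 / 825.7 = -25.037 °C

T_out = -25.0 °C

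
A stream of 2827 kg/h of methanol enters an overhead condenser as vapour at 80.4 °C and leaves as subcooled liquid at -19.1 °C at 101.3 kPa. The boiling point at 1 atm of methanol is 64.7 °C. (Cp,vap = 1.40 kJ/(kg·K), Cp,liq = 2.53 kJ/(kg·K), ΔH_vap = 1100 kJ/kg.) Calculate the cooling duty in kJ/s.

vapour 80.4→64.7 °C: -21.98 kJ/kg
condensation at 64.7 °C: -1100 kJ/kg
liquid 64.7→-19.1 °C: -212.01 kJ/kg
Δh = -21.98 + -1100 + -212.01 = -1334 kJ/kg
Q = ṁ·Δh = 2827 kg/h × -1334 kJ/kg = -3.7712e+06 kJ/h
|Q| = 1047.6 kW

Q_c = 1050 kJ/s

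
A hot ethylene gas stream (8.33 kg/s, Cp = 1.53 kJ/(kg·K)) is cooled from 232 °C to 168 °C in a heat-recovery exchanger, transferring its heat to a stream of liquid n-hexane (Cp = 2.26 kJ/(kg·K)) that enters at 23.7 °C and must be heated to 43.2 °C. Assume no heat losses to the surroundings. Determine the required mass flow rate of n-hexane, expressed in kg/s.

Heat released by hot stream: Q = 8.33 × 1.53 × (232 − 168) = 815.67 kJ/s
Energy balance on cold side (adiabatic exchanger): Q = ṁ_c·Cp_c·(T_c,out − T_c,in)
ṁ_c = 815.67 / [2.26 × (43.2 − 23.7)] = 18.509 kg/s

ṁ_c = 18.5 kg/s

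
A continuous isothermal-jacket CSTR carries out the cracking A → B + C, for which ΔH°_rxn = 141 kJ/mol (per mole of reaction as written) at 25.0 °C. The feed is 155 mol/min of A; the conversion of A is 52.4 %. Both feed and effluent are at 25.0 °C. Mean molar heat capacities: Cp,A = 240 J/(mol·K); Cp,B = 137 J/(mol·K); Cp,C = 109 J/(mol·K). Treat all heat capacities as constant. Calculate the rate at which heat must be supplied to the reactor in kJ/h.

Extent of reaction ξ = 0.524 × 155 = 81.22 mol/min
Reaction term: ξ·ΔH°_rxn = 81.22 × 141 = 11452 kJ/min
Q = ΔH = 11452 kJ/min = 190.87 kW
Heat supplied = 687120 kJ/h

Q_in = 687000 kJ/h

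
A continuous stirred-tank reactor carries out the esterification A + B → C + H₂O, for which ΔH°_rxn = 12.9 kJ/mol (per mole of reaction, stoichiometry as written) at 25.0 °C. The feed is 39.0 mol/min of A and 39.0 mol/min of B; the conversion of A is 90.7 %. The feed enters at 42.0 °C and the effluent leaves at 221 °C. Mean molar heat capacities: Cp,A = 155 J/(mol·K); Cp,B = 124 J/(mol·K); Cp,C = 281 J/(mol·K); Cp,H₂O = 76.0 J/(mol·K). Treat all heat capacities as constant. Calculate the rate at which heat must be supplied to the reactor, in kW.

Extent of reaction ξ = 0.907 × 39.0 = 35.373 mol/min
Reaction term: ξ·ΔH°_rxn = 35.373 × 12.9 = 456.31 kJ/min
Sensible, feed 42.0→25 °C: -184.98 kJ/min
Outlet flows (mol/min): A 3.627, B 3.627, C 35.373, H₂O 35.373
Sensible, products 25→221 °C: 2673.5 kJ/min
Q = ΔH = 2944.8 kJ/min = 49.08 kW
Heat supplied = 49.08 kW

Q_in = 49.1 kW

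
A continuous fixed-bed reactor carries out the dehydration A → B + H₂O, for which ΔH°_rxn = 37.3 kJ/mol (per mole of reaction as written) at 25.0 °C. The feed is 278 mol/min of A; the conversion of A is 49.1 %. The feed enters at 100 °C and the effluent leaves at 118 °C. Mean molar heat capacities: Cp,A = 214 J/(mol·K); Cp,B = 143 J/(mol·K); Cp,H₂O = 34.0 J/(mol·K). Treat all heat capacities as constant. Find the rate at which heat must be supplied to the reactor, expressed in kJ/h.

Extent of reaction ξ = 0.491 × 278 = 136.5 mol/min
Reaction term: ξ·ΔH°_rxn = 136.5 × 37.3 = 5091.4 kJ/min
Sensible, feed 100→25 °C: -4461.9 kJ/min
Outlet flows (mol/min): A 141.5, B 136.5, H₂O 136.5
Sensible, products 25→118 °C: 5063.1 kJ/min
Q = ΔH = 5692.5 kJ/min = 94.876 kW
Heat supplied = 341550 kJ/h

Q_in = 342000 kJ/h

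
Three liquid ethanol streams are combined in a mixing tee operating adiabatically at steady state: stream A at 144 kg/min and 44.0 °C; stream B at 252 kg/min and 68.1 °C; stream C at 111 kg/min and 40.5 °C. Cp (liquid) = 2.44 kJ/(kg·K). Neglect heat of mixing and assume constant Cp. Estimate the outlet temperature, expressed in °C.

T_out = 55.2 °C

Energy balance with Q = 0: Σ ṁᵢCp,ᵢ(T_out − Tᵢ) = 0
T_out = Σ ṁᵢCp,ᵢTᵢ / Σ ṁᵢCp,ᵢ
      = 68302 / 1237.1 = 55.212 °C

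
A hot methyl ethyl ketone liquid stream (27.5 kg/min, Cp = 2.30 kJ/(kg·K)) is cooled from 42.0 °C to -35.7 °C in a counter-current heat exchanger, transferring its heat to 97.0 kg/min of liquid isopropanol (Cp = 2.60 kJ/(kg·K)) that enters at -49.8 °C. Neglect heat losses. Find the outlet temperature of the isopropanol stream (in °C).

Heat released by hot stream: Q = 27.5 × 2.30 × (42.0 − -35.7) = 4914.5 kJ/min
Energy balance on cold side (adiabatic exchanger): Q = ṁ_c·Cp_c·(T_c,out − T_c,in)
T_c,out = -49.8 + 4914.5/(97.0 × 2.60) = -30.313 °C

T_c,out = -30.3 °C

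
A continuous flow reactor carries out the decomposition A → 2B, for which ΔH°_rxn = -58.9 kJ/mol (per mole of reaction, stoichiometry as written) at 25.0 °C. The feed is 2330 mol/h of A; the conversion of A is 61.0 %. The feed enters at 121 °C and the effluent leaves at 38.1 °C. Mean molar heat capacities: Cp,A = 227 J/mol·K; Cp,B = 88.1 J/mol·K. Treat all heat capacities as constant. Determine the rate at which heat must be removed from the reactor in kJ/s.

Extent of reaction ξ = 0.610 × 2330 = 1421.3 mol/h
Reaction term: ξ·ΔH°_rxn = 1421.3 × -58.9 = -83715 kJ/h
Sensible, feed 121→25 °C: -50775 kJ/h
Outlet flows (mol/h): A 908.7, B 2842.6
Sensible, products 25→38.1 °C: 5982.9 kJ/h
Q = ΔH = -128510 kJ/h = -35.696 kW
Heat removed = 35.696 kJ/s

Q_out = 35.7 kJ/s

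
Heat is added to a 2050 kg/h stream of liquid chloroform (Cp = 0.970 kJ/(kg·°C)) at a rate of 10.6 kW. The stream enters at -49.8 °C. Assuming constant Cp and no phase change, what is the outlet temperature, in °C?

T_out = -30.6 °C

Q = 10.6 kW = 38160 kJ/h
ΔT = Q/(ṁ·Cp) = 38160/(2050×0.970) = 19.19 K
T_out = -49.8 + 19.19 = -30.61 °C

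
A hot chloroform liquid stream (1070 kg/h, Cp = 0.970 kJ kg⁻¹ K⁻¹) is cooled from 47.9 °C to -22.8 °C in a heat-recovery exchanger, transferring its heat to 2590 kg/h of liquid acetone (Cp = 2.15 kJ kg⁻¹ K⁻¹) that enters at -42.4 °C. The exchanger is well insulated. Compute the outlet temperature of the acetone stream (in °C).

Heat released by hot stream: Q = 1070 × 0.970 × (47.9 − -22.8) = 73380 kJ/h
Energy balance on cold side (adiabatic exchanger): Q = ṁ_c·Cp_c·(T_c,out − T_c,in)
T_c,out = -42.4 + 73380/(2590 × 2.15) = -29.222 °C

T_c,out = -29.2 °C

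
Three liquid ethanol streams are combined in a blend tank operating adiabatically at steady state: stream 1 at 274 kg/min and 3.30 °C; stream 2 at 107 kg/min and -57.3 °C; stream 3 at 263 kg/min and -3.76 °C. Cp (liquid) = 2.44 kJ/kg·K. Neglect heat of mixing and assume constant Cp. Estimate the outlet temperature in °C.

T_out = -9.65 °C

Energy balance with Q = 0: Σ ṁᵢCp,ᵢ(T_out − Tᵢ) = 0
T_out = Σ ṁᵢCp,ᵢTᵢ / Σ ṁᵢCp,ᵢ
      = -15167 / 1571.4 = -9.6518 °C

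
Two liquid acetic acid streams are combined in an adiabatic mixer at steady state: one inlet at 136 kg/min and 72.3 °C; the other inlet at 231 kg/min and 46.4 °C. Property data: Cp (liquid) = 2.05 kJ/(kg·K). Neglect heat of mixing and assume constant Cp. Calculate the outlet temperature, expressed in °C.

T_out = 56.0 °C

Adiabatic, steady state ⇒ Σ ṁᵢCp,ᵢ(T_out − Tᵢ) = 0
Σ ṁᵢCp,ᵢTᵢ = 136×2.05×72.3 + 231×2.05×46.4 = 42130
Σ ṁᵢCp,ᵢ = 136×2.05 + 231×2.05 = 752.35
T_out = 42130 / 752.35 = 55.998 °C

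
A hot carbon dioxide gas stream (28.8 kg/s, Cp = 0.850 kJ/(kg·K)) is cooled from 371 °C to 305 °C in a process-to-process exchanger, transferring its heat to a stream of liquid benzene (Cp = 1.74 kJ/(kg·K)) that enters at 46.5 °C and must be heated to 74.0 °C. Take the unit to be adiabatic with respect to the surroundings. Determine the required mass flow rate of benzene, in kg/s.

Heat released by hot stream: Q = 28.8 × 0.850 × (371 − 305) = 1615.7 kJ/s
Energy balance on cold side (adiabatic exchanger): Q = ṁ_c·Cp_c·(T_c,out − T_c,in)
ṁ_c = 1615.7 / [1.74 × (74.0 − 46.5)] = 33.766 kg/s

ṁ_c = 33.8 kg/s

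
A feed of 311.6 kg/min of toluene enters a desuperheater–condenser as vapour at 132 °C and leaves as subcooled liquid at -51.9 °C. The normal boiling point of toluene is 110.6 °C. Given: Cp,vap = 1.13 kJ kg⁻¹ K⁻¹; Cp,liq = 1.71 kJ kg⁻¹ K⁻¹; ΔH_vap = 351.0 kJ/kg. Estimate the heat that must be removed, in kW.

vapour 132→110.6 °C: -24.182 kJ/kg
condensation at 110.6 °C: -351 kJ/kg
liquid 110.6→-51.9 °C: -277.88 kJ/kg
Δh = -24.182 + -351 + -277.88 = -653.06 kJ/kg
Q = ṁ·Δh = 311.6 kg/min × -653.06 kJ/kg = -203490 kJ/min
|Q| = 3391.5 kW

Q_c = 3390 kW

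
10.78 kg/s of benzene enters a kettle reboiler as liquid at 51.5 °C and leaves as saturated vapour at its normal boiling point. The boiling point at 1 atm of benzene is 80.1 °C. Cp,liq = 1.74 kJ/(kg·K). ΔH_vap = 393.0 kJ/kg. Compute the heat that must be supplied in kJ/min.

liquid 51.5→80.1 °C: 49.764 kJ/kg
vaporisation at 80.1 °C: 393 kJ/kg
Δh = 49.764 + 393 = 442.76 kJ/kg
Q = ṁ·Δh = 10.78 kg/s × 442.76 kJ/kg = 4773 kJ/s
|Q| = 4773 kW = 286380 kJ/min

Q = 286000 kJ/min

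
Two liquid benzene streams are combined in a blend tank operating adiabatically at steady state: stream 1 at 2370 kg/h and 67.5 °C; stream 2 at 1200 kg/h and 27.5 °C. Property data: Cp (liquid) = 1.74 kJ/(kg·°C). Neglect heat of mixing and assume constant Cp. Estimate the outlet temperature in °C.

Energy balance with Q = 0: Σ ṁᵢCp,ᵢ(T_out − Tᵢ) = 0
T_out = Σ ṁᵢCp,ᵢTᵢ / Σ ṁᵢCp,ᵢ
      = 335780 / 6211.8 = 54.055 °C

T_out = 54.1 °C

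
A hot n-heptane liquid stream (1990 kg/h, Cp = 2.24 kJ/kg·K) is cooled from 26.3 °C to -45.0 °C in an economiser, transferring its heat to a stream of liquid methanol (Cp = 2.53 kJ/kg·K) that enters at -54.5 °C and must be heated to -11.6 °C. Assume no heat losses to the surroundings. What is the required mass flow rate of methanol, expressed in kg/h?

ṁ_c = 2930 kg/h

Heat released by hot stream: Q = 1990 × 2.24 × (26.3 − -45.0) = 317830 kJ/h
Energy balance on cold side (adiabatic exchanger): Q = ṁ_c·Cp_c·(T_c,out − T_c,in)
ṁ_c = 317830 / [2.53 × (-11.6 − -54.5)] = 2928.3 kg/h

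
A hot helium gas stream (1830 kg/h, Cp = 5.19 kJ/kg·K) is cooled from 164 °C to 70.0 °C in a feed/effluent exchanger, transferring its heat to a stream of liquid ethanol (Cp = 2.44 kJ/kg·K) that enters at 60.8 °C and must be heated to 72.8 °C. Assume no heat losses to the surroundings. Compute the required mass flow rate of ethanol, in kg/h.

Heat released by hot stream: Q = 1830 × 5.19 × (164 − 70.0) = 892780 kJ/h
Energy balance on cold side (adiabatic exchanger): Q = ṁ_c·Cp_c·(T_c,out − T_c,in)
ṁ_c = 892780 / [2.44 × (72.8 − 60.8)] = 30491 kg/h

ṁ_c = 30500 kg/h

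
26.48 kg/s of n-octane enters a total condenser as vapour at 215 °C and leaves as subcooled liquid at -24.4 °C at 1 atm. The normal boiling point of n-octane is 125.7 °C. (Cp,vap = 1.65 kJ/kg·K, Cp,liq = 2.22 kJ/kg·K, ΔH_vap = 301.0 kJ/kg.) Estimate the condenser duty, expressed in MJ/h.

vapour 215→125.7 °C: -147.34 kJ/kg
condensation at 125.7 °C: -301 kJ/kg
liquid 125.7→-24.4 °C: -333.22 kJ/kg
Δh = -147.34 + -301 + -333.22 = -781.57 kJ/kg
Q = ṁ·Δh = 26.48 kg/s × -781.57 kJ/kg = -20696 kJ/s
|Q| = 20696 kW = 74505 MJ/h

Q_c = 74500 MJ/h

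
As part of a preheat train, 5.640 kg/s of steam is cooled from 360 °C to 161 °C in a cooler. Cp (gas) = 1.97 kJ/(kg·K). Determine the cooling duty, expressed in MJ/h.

Q = ṁ·Cp·ΔT = 5.640 × 1.97 × (161 − 360) = -2211 kJ/s
Cooling duty = 7959.8 MJ/h

Q_c = 7960 MJ/h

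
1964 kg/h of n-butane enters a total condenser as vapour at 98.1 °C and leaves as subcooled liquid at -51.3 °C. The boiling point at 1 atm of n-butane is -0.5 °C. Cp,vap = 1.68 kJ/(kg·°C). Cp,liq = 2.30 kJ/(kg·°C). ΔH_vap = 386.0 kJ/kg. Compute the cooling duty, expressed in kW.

Q_c = 365 kW

vapour 98.1→-0.5 °C: -165.65 kJ/kg
condensation at -0.5 °C: -386 kJ/kg
liquid -0.5→-51.3 °C: -116.84 kJ/kg
Δh = -165.65 + -386 + -116.84 = -668.49 kJ/kg
Q = ṁ·Δh = 1964 kg/h × -668.49 kJ/kg = -1.3129e+06 kJ/h
|Q| = 364.7 kW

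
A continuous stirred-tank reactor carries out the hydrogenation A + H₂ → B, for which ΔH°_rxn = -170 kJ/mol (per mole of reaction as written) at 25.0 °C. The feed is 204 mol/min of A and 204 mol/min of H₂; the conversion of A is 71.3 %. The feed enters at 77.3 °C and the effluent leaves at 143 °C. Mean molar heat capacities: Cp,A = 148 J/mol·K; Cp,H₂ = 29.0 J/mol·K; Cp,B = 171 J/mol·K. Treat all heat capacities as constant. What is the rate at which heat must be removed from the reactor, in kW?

Q_out = 374 kW

Extent of reaction ξ = 0.713 × 204 = 145.45 mol/min
Reaction term: ξ·ΔH°_rxn = 145.45 × -170 = -24727 kJ/min
Sensible, feed 77.3→25 °C: -1888.4 kJ/min
Outlet flows (mol/min): A 58.548, H₂ 58.548, B 145.45
Sensible, products 25→143 °C: 4157.8 kJ/min
Q = ΔH = -22458 kJ/min = -374.29 kW
Heat removed = 374.29 kW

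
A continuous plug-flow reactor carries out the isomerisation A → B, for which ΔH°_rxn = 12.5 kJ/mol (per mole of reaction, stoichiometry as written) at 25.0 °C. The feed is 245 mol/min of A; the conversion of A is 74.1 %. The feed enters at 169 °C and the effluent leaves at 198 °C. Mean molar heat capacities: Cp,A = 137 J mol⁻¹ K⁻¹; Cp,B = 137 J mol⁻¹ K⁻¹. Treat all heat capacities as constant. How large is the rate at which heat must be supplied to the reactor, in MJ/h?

Q_in = 195 MJ/h

Extent of reaction ξ = 0.741 × 245 = 181.54 mol/min
Reaction term: ξ·ΔH°_rxn = 181.54 × 12.5 = 2269.3 kJ/min
Sensible, feed 169→25 °C: -4833.4 kJ/min
Outlet flows (mol/min): A 63.455, B 181.54
Sensible, products 25→198 °C: 5806.7 kJ/min
Q = ΔH = 3242.7 kJ/min = 54.045 kW
Heat supplied = 194.56 MJ/h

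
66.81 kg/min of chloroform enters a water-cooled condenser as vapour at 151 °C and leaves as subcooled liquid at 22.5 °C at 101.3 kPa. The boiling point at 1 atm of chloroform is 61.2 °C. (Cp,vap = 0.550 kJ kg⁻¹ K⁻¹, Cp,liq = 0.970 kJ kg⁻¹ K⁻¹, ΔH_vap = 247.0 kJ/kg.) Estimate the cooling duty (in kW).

Q_c = 372 kW

vapour 151→61.2 °C: -49.39 kJ/kg
condensation at 61.2 °C: -247 kJ/kg
liquid 61.2→22.5 °C: -37.539 kJ/kg
Δh = -49.39 + -247 + -37.539 = -333.93 kJ/kg
Q = ṁ·Δh = 66.81 kg/min × -333.93 kJ/kg = -22310 kJ/min
|Q| = 371.83 kW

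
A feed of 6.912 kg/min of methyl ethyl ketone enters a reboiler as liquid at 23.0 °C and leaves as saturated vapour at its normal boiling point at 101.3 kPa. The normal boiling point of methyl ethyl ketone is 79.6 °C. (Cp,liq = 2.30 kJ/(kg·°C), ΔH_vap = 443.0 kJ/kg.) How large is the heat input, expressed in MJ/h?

Q = 238 MJ/h

liquid 23.0→79.6 °C: 130.18 kJ/kg
vaporisation at 79.6 °C: 443 kJ/kg
Δh = 130.18 + 443 = 573.18 kJ/kg
Q = ṁ·Δh = 6.912 kg/min × 573.18 kJ/kg = 3961.8 kJ/min
|Q| = 66.03 kW = 237.71 MJ/h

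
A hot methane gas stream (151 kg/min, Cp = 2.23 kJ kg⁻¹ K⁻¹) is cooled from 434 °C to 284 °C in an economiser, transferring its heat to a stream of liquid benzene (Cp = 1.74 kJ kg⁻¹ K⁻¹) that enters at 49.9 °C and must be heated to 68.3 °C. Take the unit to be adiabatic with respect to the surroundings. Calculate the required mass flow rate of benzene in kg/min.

Heat released by hot stream: Q = 151 × 2.23 × (434 − 284) = 50510 kJ/min
Energy balance on cold side (adiabatic exchanger): Q = ṁ_c·Cp_c·(T_c,out − T_c,in)
ṁ_c = 50510 / [1.74 × (68.3 − 49.9)] = 1577.6 kg/min

ṁ_c = 1580 kg/min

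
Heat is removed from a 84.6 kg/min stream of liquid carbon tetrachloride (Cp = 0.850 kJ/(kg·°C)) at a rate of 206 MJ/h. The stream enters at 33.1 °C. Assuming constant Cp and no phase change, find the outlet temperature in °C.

Q = 206 MJ/h = 3433.3 kJ/min
ΔT = Q/(ṁ·Cp) = 3433.3/(84.6×0.850) = 47.745 K
T_out = 33.1 − 47.745 = -14.645 °C

T_out = -14.6 °C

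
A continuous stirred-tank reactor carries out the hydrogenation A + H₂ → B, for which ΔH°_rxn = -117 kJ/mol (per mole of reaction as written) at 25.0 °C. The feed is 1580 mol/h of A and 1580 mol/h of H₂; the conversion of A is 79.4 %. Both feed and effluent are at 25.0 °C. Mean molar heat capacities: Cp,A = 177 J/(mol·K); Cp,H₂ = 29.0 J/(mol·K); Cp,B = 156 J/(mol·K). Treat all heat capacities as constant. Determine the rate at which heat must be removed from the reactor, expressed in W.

Extent of reaction ξ = 0.794 × 1580 = 1254.5 mol/h
Reaction term: ξ·ΔH°_rxn = 1254.5 × -117 = -146780 kJ/h
Q = ΔH = -146780 kJ/h = -40.772 kW
Heat removed = 40772 W

Q_out = 40800 W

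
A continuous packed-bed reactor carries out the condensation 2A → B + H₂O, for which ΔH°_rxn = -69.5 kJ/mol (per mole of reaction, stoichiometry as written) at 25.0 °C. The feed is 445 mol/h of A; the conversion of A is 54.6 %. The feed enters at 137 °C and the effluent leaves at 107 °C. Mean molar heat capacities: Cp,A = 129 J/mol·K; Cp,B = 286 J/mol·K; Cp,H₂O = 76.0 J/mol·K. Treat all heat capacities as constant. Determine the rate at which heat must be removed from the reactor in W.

Q_out = 2540 W

Extent of reaction ξ = 0.546 × 445 / 2 = 121.49 mol/h
Reaction term: ξ·ΔH°_rxn = 121.49 × -69.5 = -8443.2 kJ/h
Sensible, feed 137→25 °C: -6429.4 kJ/h
Outlet flows (mol/h): A 202.03, B 121.49, H₂O 121.49
Sensible, products 25→107 °C: 5743.2 kJ/h
Q = ΔH = -9129.3 kJ/h = -2.5359 kW
Heat removed = 2535.9 W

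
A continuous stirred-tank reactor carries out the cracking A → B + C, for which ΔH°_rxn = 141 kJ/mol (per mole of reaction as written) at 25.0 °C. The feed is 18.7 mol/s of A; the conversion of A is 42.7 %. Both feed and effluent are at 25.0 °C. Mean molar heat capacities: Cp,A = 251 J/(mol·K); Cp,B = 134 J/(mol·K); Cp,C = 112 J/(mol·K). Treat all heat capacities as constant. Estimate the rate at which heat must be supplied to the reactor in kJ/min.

Q_in = 67600 kJ/min

Extent of reaction ξ = 0.427 × 18.7 = 7.9849 mol/s
Reaction term: ξ·ΔH°_rxn = 7.9849 × 141 = 1125.9 kJ/s
Q = ΔH = 1125.9 kJ/s = 1125.9 kW
Heat supplied = 67552 kJ/min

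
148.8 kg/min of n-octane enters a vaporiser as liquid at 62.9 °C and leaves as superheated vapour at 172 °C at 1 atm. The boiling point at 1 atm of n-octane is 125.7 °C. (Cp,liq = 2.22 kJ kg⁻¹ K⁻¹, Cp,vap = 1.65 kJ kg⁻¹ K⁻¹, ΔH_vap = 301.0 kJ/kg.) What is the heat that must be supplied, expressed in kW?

liquid 62.9→125.7 °C: 139.42 kJ/kg
vaporisation at 125.7 °C: 301 kJ/kg
vapour 125.7→172 °C: 76.395 kJ/kg
Δh = 139.42 + 301 + 76.395 = 516.81 kJ/kg
Q = ṁ·Δh = 148.8 kg/min × 516.81 kJ/kg = 76901 kJ/min
|Q| = 1281.7 kW

Q = 1280 kW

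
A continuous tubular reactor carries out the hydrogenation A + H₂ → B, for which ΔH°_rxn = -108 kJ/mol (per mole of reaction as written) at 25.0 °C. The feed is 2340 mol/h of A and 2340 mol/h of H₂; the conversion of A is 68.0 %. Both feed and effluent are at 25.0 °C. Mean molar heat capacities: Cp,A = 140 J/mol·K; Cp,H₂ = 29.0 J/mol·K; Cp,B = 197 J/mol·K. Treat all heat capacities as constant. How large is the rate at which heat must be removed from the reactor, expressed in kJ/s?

Q_out = 47.7 kJ/s

Extent of reaction ξ = 0.680 × 2340 = 1591.2 mol/h
Reaction term: ξ·ΔH°_rxn = 1591.2 × -108 = -171850 kJ/h
Q = ΔH = -171850 kJ/h = -47.736 kW
Heat removed = 47.736 kJ/s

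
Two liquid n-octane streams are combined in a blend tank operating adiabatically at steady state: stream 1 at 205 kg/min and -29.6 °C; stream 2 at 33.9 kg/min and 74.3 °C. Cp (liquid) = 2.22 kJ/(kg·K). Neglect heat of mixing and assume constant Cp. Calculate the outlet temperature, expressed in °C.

T_out = -14.9 °C

No heat crosses the boundary, so H_out = H_in.
Σ ṁᵢCp,ᵢTᵢ = 205×2.22×-29.6 + 33.9×2.22×74.3 = -7879.3
Σ ṁᵢCp,ᵢ = 205×2.22 + 33.9×2.22 = 530.36
T_out = -7879.3 / 530.36 = -14.857 °C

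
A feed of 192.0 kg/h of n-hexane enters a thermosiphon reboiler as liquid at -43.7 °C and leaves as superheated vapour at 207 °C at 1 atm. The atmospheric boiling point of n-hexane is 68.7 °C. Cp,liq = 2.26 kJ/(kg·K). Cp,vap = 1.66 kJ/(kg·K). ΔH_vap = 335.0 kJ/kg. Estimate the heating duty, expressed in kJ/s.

Q = 43.7 kJ/s

liquid -43.7→68.7 °C: 254.02 kJ/kg
vaporisation at 68.7 °C: 335 kJ/kg
vapour 68.7→207 °C: 229.58 kJ/kg
Δh = 254.02 + 335 + 229.58 = 818.6 kJ/kg
Q = ṁ·Δh = 192.0 kg/h × 818.6 kJ/kg = 157170 kJ/h
|Q| = 43.659 kW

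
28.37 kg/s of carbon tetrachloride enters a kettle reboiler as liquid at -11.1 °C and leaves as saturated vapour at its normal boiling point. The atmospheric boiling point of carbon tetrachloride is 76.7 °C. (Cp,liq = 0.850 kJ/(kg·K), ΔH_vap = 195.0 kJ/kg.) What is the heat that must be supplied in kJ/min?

Q = 459000 kJ/min

liquid -11.1→76.7 °C: 74.63 kJ/kg
vaporisation at 76.7 °C: 195 kJ/kg
Δh = 74.63 + 195 = 269.63 kJ/kg
Q = ṁ·Δh = 28.37 kg/s × 269.63 kJ/kg = 7649.4 kJ/s
|Q| = 7649.4 kW = 458960 kJ/min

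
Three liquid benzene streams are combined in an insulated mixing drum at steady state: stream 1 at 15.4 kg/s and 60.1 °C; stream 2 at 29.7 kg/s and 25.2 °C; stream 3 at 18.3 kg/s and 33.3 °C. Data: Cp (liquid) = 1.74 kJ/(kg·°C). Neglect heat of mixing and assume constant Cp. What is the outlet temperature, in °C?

T_out = 36.0 °C

Adiabatic, steady state ⇒ Σ ṁᵢCp,ᵢ(T_out − Tᵢ) = 0
T_out = Σ ṁᵢCp,ᵢTᵢ / Σ ṁᵢCp,ᵢ
      = 3973.1 / 110.32 = 36.015 °C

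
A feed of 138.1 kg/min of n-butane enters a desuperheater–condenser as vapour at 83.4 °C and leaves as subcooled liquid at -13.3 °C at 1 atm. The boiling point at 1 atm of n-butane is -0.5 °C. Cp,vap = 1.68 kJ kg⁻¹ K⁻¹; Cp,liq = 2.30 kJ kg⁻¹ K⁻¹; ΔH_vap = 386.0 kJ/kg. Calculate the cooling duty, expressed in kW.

Q_c = 1280 kW

vapour 83.4→-0.5 °C: -140.95 kJ/kg
condensation at -0.5 °C: -386 kJ/kg
liquid -0.5→-13.3 °C: -29.44 kJ/kg
Δh = -140.95 + -386 + -29.44 = -556.39 kJ/kg
Q = ṁ·Δh = 138.1 kg/min × -556.39 kJ/kg = -76838 kJ/min
|Q| = 1280.6 kW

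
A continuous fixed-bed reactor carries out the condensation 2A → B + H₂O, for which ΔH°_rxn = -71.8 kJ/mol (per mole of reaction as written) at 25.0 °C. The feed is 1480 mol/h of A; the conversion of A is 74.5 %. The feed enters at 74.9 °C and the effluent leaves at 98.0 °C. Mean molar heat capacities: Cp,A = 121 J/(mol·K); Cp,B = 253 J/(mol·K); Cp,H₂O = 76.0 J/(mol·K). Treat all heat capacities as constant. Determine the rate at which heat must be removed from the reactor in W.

Extent of reaction ξ = 0.745 × 1480 / 2 = 551.3 mol/h
Reaction term: ξ·ΔH°_rxn = 551.3 × -71.8 = -39583 kJ/h
Sensible, feed 74.9→25 °C: -8936.1 kJ/h
Outlet flows (mol/h): A 377.4, B 551.3, H₂O 551.3
Sensible, products 25→98.0 °C: 16574 kJ/h
Q = ΔH = -31945 kJ/h = -8.8737 kW
Heat removed = 8873.7 W

Q_out = 8870 W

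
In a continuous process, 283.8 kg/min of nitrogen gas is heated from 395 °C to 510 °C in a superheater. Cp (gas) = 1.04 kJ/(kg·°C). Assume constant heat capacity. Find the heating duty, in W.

Q = ṁ·Cp·ΔT = 283.8 × 1.04 × (510 − 395) = 33942 kJ/min
Converting: 33942 / 60 s = 565.71 kW
Heating duty = 565710 W

Q = 566000 W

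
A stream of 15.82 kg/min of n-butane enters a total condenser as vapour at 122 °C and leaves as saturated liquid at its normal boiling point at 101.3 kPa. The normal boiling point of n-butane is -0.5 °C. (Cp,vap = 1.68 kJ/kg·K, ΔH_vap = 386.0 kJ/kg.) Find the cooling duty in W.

vapour 122→-0.5 °C: -205.8 kJ/kg
condensation at -0.5 °C: -386 kJ/kg
Δh = -205.8 + -386 = -591.8 kJ/kg
Q = ṁ·Δh = 15.82 kg/min × -591.8 kJ/kg = -9362.3 kJ/min
|Q| = 156.04 kW = 156040 W

Q_c = 156000 W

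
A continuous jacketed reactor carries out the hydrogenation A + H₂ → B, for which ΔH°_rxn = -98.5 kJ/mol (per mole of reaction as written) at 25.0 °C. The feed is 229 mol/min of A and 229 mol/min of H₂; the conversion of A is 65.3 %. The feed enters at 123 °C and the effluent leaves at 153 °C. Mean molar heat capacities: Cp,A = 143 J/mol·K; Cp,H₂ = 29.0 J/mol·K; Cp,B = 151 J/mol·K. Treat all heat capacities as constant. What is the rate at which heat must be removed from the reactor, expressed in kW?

Extent of reaction ξ = 0.653 × 229 = 149.54 mol/min
Reaction term: ξ·ΔH°_rxn = 149.54 × -98.5 = -14729 kJ/min
Sensible, feed 123→25 °C: -3860 kJ/min
Outlet flows (mol/min): A 79.463, H₂ 79.463, B 149.54
Sensible, products 25→153 °C: 4639.7 kJ/min
Q = ΔH = -13950 kJ/min = -232.5 kW
Heat removed = 232.5 kW

Q_out = 232 kW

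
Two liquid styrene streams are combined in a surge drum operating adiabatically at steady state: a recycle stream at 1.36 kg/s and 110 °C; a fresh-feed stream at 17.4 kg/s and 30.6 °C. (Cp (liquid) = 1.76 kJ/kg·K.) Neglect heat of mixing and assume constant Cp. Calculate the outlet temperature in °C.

No heat crosses the boundary, so H_out = H_in.
T_out = Σ ṁᵢCp,ᵢTᵢ / Σ ṁᵢCp,ᵢ
      = 1200.4 / 33.018 = 36.356 °C

T_out = 36.4 °C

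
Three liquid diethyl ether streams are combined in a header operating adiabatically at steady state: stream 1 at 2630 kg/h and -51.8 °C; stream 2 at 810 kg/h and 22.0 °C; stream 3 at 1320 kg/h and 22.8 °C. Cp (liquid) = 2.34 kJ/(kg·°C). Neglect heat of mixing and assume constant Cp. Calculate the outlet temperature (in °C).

Adiabatic, steady state ⇒ Σ ṁᵢCp,ᵢ(T_out − Tᵢ) = 0
T_out = Σ ṁᵢCp,ᵢTᵢ / Σ ṁᵢCp,ᵢ
      = -206660 / 11138 = -18.554 °C

T_out = -18.6 °C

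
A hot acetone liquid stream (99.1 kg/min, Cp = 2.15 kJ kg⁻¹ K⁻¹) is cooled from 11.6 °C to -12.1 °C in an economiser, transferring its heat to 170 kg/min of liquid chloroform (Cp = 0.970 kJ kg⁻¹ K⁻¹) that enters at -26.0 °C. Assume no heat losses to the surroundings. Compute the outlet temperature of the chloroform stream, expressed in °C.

T_c,out = 4.62 °C

Heat released by hot stream: Q = 99.1 × 2.15 × (11.6 − -12.1) = 5049.6 kJ/min
Energy balance on cold side (adiabatic exchanger): Q = ṁ_c·Cp_c·(T_c,out − T_c,in)
T_c,out = -26.0 + 5049.6/(170 × 0.970) = 4.6224 °C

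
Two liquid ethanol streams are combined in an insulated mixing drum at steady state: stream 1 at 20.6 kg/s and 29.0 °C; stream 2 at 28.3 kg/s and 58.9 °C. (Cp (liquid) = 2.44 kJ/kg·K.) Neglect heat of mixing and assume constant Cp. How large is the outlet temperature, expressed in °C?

No heat crosses the boundary, so H_out = H_in.
Σ ṁᵢCp,ᵢTᵢ = 20.6×2.44×29.0 + 28.3×2.44×58.9 = 5524.8
Σ ṁᵢCp,ᵢ = 20.6×2.44 + 28.3×2.44 = 119.32
T_out = 5524.8 / 119.32 = 46.304 °C

T_out = 46.3 °C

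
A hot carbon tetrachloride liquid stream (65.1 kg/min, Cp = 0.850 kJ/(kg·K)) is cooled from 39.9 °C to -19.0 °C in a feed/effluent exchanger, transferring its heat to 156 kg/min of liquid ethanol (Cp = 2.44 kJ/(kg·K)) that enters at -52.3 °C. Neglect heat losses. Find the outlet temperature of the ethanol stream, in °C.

Heat released by hot stream: Q = 65.1 × 0.850 × (39.9 − -19.0) = 3259.2 kJ/min
Energy balance on cold side (adiabatic exchanger): Q = ṁ_c·Cp_c·(T_c,out − T_c,in)
T_c,out = -52.3 + 3259.2/(156 × 2.44) = -43.737 °C

T_c,out = -43.7 °C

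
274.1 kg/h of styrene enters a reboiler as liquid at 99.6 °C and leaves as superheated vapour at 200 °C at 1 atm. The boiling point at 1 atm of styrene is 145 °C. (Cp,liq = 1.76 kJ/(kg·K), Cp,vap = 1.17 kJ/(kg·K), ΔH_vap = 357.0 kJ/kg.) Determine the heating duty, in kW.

Q = 38.2 kW

liquid 99.6→145 °C: 79.904 kJ/kg
vaporisation at 145 °C: 357 kJ/kg
vapour 145→200 °C: 64.35 kJ/kg
Δh = 79.904 + 357 + 64.35 = 501.25 kJ/kg
Q = ṁ·Δh = 274.1 kg/h × 501.25 kJ/kg = 137390 kJ/h
|Q| = 38.165 kW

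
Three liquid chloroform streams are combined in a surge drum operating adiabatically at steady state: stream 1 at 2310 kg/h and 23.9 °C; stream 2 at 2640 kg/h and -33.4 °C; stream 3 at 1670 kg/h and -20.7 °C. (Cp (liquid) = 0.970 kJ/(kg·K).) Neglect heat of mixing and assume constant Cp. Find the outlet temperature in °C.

T_out = -10.2 °C

Energy balance with Q = 0: Σ ṁᵢCp,ᵢ(T_out − Tᵢ) = 0
Σ ṁᵢCp,ᵢTᵢ = 2310×0.970×23.9 + 2640×0.970×-33.4 + 1670×0.970×-20.7 = -65510
Σ ṁᵢCp,ᵢ = 2310×0.970 + 2640×0.970 + 1670×0.970 = 6421.4
T_out = -65510 / 6421.4 = -10.202 °C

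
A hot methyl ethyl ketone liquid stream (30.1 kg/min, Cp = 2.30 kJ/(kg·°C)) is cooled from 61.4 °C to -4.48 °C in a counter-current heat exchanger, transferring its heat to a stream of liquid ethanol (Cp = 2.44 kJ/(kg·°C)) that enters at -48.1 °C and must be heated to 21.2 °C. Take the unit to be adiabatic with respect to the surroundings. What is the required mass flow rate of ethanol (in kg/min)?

Heat released by hot stream: Q = 30.1 × 2.30 × (61.4 − -4.48) = 4560.9 kJ/min
Energy balance on cold side (adiabatic exchanger): Q = ṁ_c·Cp_c·(T_c,out − T_c,in)
ṁ_c = 4560.9 / [2.44 × (21.2 − -48.1)] = 26.973 kg/min

ṁ_c = 27.0 kg/min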